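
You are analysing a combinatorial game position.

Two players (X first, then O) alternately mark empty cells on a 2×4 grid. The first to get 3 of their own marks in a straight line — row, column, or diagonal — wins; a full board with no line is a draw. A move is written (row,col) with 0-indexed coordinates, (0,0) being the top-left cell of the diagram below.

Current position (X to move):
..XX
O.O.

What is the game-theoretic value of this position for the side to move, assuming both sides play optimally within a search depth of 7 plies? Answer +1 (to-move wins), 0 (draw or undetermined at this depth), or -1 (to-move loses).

[..XX/O.O.] X move#1: (0,0):-1/X.XX/O.O., (0,1):+1/.XXX/O.O.*, (1,1):+0/..XX/OXO., (1,3):-1/..XX/O.OX
[.XXX/O.O.] end (terminal -1, O#2); searched ..XX/O.O. to 7

value(..XX/O.O., X) = +1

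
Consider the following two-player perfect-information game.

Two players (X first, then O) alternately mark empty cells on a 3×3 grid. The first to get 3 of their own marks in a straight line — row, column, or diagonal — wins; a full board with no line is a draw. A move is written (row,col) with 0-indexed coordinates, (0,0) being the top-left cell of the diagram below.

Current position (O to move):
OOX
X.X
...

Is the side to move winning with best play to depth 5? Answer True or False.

O winning at [OOX/X.X/...]: False

ply 1, O at OOX/X.X/... | (1,1)=-1→OOX/XOX/...*; (2,0)=-1→OOX/X.X/O..; (2,1)=-1→OOX/X.X/.O.; (2,2)=-1→OOX/X.X/..O
ply 2, X at OOX/XOX/... | (2,0)=-1→OOX/XOX/X..; (2,1)=-1→OOX/XOX/.X.; (2,2)=+1→OOX/XOX/..X*
ply 3: OOX/XOX/..X is terminal -1 (O); from OOX/X.X/... depth 5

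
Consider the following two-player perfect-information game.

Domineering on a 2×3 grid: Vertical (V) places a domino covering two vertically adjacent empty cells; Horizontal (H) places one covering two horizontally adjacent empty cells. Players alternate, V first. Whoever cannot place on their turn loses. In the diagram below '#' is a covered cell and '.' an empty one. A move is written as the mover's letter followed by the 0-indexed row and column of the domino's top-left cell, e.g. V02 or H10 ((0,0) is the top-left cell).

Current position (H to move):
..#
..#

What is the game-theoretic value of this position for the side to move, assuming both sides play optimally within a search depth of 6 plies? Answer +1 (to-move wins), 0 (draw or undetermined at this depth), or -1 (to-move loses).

p1 H@[..#/..#]: H00[###/..#]+1* H10[..#/###]+1
p2 V@[###/..#] terminal -1; root [..#/..#] d6

value(..#/..#, H) = +1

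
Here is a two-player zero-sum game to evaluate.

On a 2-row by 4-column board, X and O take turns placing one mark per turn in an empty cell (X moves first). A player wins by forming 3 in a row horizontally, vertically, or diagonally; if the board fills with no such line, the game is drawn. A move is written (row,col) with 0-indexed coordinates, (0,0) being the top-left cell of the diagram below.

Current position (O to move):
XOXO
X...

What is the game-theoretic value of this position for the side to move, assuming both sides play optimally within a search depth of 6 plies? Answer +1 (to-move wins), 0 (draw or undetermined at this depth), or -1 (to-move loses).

value(XOXO/X..., O) = 0

p1 O@[XOXO/X...]: (1,1)[XOXO/XO..]+0* (1,2)[XOXO/X.O.]+0 (1,3)[XOXO/X..O]+0
p2 X@[XOXO/XO..]: (1,2)[XOXO/XOX.]+0* (1,3)[XOXO/XO.X]+0
p3 O@[XOXO/XOX.]: (1,3)[XOXO/XOXO]+0*
p4 X@[XOXO/XOXO] terminal +0; root [XOXO/X...] d6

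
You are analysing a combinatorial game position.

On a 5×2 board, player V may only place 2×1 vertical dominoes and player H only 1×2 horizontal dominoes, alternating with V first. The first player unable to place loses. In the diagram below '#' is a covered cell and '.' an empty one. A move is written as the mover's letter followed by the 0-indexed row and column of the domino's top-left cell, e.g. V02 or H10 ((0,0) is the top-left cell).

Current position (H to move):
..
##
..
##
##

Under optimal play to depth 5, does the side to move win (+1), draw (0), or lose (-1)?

value(../##/../##/##, H) = +1

p1 H@[../##/../##/##]: H00[##/##/../##/##]+1* H20[../##/##/##/##]+1
p2 V@[##/##/../##/##] terminal -1; root [../##/../##/##] d5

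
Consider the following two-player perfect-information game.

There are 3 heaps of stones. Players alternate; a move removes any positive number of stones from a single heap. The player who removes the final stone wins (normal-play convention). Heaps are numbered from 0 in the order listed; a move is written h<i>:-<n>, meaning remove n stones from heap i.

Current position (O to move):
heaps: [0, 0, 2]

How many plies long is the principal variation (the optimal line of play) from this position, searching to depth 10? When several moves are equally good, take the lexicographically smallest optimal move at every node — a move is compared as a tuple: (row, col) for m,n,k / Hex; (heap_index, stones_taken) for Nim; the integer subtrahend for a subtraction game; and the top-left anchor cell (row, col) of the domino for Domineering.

PV length from [(0,0,2)]: 1 ply

p1 O@[(0,0,2)]: h2:-1[(0,0,1)]-1 h2:-2[(0,0,0)]+1*
p2 X@[(0,0,0)] terminal -1; root [(0,0,2)] d10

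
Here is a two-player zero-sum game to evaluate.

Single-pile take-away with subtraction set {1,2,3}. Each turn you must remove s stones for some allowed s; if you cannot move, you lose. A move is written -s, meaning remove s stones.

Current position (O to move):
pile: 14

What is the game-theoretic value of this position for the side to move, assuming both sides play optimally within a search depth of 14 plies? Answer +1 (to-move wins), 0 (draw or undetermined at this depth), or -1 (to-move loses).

p1 O@[14]: -1[13]-1 -2[12]+1* -3[11]-1
p2 X@[12]: -1[11]-1* -2[10]-1 -3[9]-1
p3 O@[11]: -1[10]-1 -2[9]-1 -3[8]+1*
p4 X@[8]: -1[7]-1* -2[6]-1 -3[5]-1
p5 O@[7]: -1[6]-1 -2[5]-1 -3[4]+1*
p6 X@[4]: -1[3]-1* -2[2]-1 -3[1]-1
p7 O@[3]: -1[2]-1 -2[1]-1 -3[0]+1*
p8 X@[0] terminal -1; root [14] d14

value(14, O) = +1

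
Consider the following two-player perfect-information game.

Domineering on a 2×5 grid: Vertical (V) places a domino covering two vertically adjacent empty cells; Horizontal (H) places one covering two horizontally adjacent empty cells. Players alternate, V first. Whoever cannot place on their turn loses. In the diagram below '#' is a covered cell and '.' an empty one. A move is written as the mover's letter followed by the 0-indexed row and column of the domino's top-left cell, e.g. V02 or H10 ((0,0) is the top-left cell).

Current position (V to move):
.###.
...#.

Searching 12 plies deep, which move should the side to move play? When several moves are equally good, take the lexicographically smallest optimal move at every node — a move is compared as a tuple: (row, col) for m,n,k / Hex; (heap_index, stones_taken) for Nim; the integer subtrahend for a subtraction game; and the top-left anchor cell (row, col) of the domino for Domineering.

p1 V@[.###./...#.]: V00[####./#..#.]+1* V04[.####/...##]-1
p2 H@[####./#..#.]: H11[####./####.]-1*
p3 V@[####./####.]: V04[#####/#####]+1*
p4 H@[#####/#####] terminal -1; root [.###./...#.] d12

V's best at [.###./...#.]: V00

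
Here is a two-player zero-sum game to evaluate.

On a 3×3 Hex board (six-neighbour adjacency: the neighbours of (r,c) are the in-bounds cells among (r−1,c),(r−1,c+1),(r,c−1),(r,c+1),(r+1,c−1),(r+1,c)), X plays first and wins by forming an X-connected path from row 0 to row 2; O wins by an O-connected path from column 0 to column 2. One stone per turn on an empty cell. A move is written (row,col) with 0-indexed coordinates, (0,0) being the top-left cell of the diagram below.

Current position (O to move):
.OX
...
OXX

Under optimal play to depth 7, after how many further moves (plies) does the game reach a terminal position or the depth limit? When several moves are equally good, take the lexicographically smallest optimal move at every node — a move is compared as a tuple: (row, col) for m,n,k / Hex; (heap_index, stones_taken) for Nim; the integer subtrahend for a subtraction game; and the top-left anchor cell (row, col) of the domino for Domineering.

p1 O@[.OX/.../OXX]: (0,0)[OOX/.../OXX]-1* (1,0)[.OX/O../OXX]-1 (1,1)[.OX/.O./OXX]-1 (1,2)[.OX/..O/OXX]-1
p2 X@[OOX/.../OXX]: (1,0)[OOX/X../OXX]+1* (1,1)[OOX/.X./OXX]+1 (1,2)[OOX/..X/OXX]+1
p3 O@[OOX/X../OXX]: (1,1)[OOX/XO./OXX]-1* (1,2)[OOX/X.O/OXX]-1
p4 X@[OOX/XO./OXX]: (1,2)[OOX/XOX/OXX]+1*
p5 O@[OOX/XOX/OXX] terminal -1; root [.OX/.../OXX] d7

PV length from [.OX/.../OXX]: 4 plies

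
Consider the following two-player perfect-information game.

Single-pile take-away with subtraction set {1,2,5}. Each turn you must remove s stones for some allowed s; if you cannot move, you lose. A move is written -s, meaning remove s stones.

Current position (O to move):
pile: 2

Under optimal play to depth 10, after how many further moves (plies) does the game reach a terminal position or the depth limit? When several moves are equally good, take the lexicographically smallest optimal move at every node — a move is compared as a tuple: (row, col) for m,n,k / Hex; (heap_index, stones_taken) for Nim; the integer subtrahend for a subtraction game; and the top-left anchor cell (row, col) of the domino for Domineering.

PV length from [2]: 1 ply

p1 O@[2]: -1[1]-1 -2[0]+1*
p2 X@[0] terminal -1; root [2] d10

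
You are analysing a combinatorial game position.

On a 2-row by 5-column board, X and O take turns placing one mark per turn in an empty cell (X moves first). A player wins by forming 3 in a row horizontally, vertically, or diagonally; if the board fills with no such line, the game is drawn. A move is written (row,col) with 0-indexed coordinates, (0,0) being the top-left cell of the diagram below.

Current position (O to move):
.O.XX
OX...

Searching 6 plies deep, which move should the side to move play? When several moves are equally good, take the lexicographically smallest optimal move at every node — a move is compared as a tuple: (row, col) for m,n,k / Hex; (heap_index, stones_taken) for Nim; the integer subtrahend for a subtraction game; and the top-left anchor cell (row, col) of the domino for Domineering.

O's best at [.O.XX/OX...]: (0,2)

ply 1, O at .O.XX/OX... | (0,0)=-1→OO.XX/OX...; (0,2)=+0→.OOXX/OX...*; (1,2)=-1→.O.XX/OXO..; (1,3)=-1→.O.XX/OX.O.; (1,4)=-1→.O.XX/OX..O
ply 2, X at .OOXX/OX... | (0,0)=+0→XOOXX/OX...*; (1,2)=-1→.OOXX/OXX..; (1,3)=-1→.OOXX/OX.X.; (1,4)=-1→.OOXX/OX..X
ply 3, O at XOOXX/OX... | (1,2)=+0→XOOXX/OXO..*; (1,3)=+0→XOOXX/OX.O.; (1,4)=+0→XOOXX/OX..O
ply 4, X at XOOXX/OXO.. | (1,3)=+0→XOOXX/OXOX.*; (1,4)=+0→XOOXX/OXO.X
ply 5, O at XOOXX/OXOX. | (1,4)=+0→XOOXX/OXOXO*
ply 6: XOOXX/OXOXO is terminal +0 (X); from .O.XX/OX... depth 6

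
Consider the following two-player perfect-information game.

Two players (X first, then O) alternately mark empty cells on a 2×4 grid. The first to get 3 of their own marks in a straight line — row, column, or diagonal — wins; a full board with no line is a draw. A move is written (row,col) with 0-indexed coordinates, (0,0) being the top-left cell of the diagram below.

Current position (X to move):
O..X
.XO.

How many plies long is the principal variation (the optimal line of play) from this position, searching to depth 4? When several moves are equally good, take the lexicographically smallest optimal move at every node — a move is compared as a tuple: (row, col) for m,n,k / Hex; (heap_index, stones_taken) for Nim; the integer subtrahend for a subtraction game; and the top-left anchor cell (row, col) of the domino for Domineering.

PV length from [O..X/.XO.]: 4 plies

[O..X/.XO.] X move#1: (0,1):+0/OX.X/.XO.*, (0,2):+0/O.XX/.XO., (1,0):+0/O..X/XXO., (1,3):+0/O..X/.XOX
[OX.X/.XO.] O move#2: (0,2):+0/OXOX/.XO.*, (1,0):-1/OX.X/OXO., (1,3):-1/OX.X/.XOO
[OXOX/.XO.] X move#3: (1,0):+0/OXOX/XXO.*, (1,3):+0/OXOX/.XOX
[OXOX/XXO.] O move#4: (1,3):+0/OXOX/XXOO*
[OXOX/XXOO] end (terminal +0, X#5); searched O..X/.XO. to 4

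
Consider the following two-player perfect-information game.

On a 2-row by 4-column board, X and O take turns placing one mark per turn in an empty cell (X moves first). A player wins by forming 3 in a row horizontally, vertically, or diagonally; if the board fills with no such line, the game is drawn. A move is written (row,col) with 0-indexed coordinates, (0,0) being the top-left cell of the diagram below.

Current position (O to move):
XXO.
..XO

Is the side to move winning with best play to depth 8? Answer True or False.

O winning at [XXO./..XO]: False

p1 O@[XXO./..XO]: (0,3)[XXOO/..XO]+0* (1,0)[XXO./O.XO]+0 (1,1)[XXO./.OXO]+0
p2 X@[XXOO/..XO]: (1,0)[XXOO/X.XO]+0* (1,1)[XXOO/.XXO]+0
p3 O@[XXOO/X.XO]: (1,1)[XXOO/XOXO]+0*
p4 X@[XXOO/XOXO] terminal +0; root [XXO./..XO] d8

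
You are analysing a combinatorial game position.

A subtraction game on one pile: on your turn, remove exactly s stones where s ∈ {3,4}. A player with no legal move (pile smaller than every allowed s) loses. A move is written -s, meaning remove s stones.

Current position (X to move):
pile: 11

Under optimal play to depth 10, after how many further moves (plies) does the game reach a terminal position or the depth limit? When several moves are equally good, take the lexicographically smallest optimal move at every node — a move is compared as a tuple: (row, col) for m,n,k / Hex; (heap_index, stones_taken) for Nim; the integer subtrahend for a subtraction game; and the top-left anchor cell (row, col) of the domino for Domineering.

p1 X@[11]: -3[8]+1* -4[7]+1
p2 O@[8]: -3[5]-1* -4[4]-1
p3 X@[5]: -3[2]+1* -4[1]+1
p4 O@[2] terminal -1; root [11] d10

PV length from [11]: 3 plies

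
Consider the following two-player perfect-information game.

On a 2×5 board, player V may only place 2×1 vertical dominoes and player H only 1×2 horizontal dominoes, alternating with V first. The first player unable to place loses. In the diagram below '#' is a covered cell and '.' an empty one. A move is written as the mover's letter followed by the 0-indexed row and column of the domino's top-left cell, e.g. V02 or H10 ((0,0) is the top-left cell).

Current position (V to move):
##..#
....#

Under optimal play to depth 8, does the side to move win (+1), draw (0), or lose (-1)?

value(##..#/....#, V) = +1

ply 1, V at ##..#/....# | V02=+1→###.#/..#.#*; V03=-1→##.##/...##
ply 2, H at ###.#/..#.# | H10=-1→###.#/###.#*
ply 3, V at ###.#/###.# | V03=+1→#####/#####*
ply 4: #####/##### is terminal -1 (H); from ##..#/....# depth 8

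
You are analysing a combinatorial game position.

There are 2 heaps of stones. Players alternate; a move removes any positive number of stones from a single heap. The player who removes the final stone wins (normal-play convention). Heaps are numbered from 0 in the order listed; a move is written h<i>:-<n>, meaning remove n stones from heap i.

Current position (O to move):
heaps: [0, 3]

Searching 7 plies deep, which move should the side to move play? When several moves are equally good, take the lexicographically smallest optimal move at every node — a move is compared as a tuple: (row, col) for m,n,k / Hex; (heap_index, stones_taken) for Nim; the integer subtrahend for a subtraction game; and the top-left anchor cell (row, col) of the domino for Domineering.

ply 1, O at (0,3) | h1:-1=-1→(0,2); h1:-2=-1→(0,1); h1:-3=+1→(0,0)*
ply 2: (0,0) is terminal -1 (X); from (0,3) depth 7

O's best at [(0,3)]: h1:-3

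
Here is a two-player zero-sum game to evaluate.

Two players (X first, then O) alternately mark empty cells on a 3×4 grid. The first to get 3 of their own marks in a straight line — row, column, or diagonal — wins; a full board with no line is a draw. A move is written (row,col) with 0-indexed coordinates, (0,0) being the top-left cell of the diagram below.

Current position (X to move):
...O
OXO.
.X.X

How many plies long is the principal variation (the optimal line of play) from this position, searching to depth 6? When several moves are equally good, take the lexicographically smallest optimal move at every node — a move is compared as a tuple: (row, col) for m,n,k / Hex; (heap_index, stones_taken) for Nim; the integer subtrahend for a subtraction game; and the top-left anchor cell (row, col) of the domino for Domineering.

PV length from [...O/OXO./.X.X]: 5 plies

[...O/OXO./.X.X] X move#1: (0,0):+1/X..O/OXO./.X.X*, (0,1):+1/.X.O/OXO./.X.X, (0,2):+1/..XO/OXO./.X.X, (1,3):+1/...O/OXOX/.X.X, (2,0):+1/...O/OXO./XX.X, (2,2):+1/...O/OXO./.XXX
[X..O/OXO./.X.X] O move#2: (0,1):-1/XO.O/OXO./.X.X*, (0,2):-1/X.OO/OXO./.X.X, (1,3):-1/X..O/OXOO/.X.X, (2,0):-1/X..O/OXO./OX.X, (2,2):-1/X..O/OXO./.XOX
[XO.O/OXO./.X.X] X move#3: (0,2):+1/XOXO/OXO./.X.X*, (1,3):-1/XO.O/OXOX/.X.X, (2,0):-1/XO.O/OXO./XX.X, (2,2):+1/XO.O/OXO./.XXX
[XOXO/OXO./.X.X] O move#4: (1,3):-1/XOXO/OXOO/.X.X*, (2,0):-1/XOXO/OXO./OX.X, (2,2):-1/XOXO/OXO./.XOX
[XOXO/OXOO/.X.X] X move#5: (2,0):+1/XOXO/OXOO/XX.X*, (2,2):+1/XOXO/OXOO/.XXX
[XOXO/OXOO/XX.X] end (terminal -1, O#6); searched ...O/OXO./.X.X to 6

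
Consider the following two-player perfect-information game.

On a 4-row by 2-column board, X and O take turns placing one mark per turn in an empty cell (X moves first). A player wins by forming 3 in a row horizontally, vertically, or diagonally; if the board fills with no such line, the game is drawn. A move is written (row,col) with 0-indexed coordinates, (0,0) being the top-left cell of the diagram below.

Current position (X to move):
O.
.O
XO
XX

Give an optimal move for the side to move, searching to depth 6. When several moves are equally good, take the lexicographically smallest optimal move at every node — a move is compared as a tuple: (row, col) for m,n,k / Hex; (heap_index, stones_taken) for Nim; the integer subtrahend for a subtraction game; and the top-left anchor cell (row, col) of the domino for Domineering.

[O./.O/XO/XX] X move#1: (0,1):+0/OX/.O/XO/XX, (1,0):+1/O./XO/XO/XX*
[O./XO/XO/XX] end (terminal -1, O#2); searched O./.O/XO/XX to 6

X's best at [O./.O/XO/XX]: (1,0)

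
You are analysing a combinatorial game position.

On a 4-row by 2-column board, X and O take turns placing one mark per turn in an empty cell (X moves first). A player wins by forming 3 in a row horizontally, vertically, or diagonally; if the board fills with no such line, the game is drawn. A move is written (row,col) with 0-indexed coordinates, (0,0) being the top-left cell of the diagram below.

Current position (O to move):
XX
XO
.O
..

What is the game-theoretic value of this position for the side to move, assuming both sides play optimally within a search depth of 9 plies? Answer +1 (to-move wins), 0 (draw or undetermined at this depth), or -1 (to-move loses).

p1 O@[XX/XO/.O/..]: (2,0)[XX/XO/OO/..]+0 (3,0)[XX/XO/.O/O.]-1 (3,1)[XX/XO/.O/.O]+1*
p2 X@[XX/XO/.O/.O] terminal -1; root [XX/XO/.O/..] d9

value(XX/XO/.O/.., O) = +1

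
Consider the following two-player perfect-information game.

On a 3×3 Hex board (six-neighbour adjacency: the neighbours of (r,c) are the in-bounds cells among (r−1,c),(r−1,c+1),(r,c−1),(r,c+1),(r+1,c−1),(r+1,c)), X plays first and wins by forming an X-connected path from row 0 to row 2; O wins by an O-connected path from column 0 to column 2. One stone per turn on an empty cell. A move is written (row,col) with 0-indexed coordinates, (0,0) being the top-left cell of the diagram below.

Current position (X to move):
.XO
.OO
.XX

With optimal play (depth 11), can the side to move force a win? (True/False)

X winning at [.XO/.OO/.XX]: False

[.XO/.OO/.XX] X move#1: (0,0):-1/XXO/.OO/.XX*, (1,0):-1/.XO/XOO/.XX, (2,0):-1/.XO/.OO/XXX
[XXO/.OO/.XX] O move#2: (1,0):+1/XXO/OOO/.XX*, (2,0):+1/XXO/.OO/OXX
[XXO/OOO/.XX] end (terminal -1, X#3); searched .XO/.OO/.XX to 11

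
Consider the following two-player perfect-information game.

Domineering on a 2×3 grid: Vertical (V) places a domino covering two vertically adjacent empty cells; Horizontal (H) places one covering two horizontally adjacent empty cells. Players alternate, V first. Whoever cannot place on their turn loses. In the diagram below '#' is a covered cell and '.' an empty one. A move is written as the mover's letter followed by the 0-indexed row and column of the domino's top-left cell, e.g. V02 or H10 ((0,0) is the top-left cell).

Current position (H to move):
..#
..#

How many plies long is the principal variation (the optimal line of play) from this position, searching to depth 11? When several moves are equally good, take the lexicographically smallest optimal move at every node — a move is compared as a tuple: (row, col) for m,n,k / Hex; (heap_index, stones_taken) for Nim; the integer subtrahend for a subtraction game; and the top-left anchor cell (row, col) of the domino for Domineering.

ply 1, H at ..#/..# | H00=+1→###/..#*; H10=+1→..#/###
ply 2: ###/..# is terminal -1 (V); from ..#/..# depth 11

PV length from [..#/..#]: 1 ply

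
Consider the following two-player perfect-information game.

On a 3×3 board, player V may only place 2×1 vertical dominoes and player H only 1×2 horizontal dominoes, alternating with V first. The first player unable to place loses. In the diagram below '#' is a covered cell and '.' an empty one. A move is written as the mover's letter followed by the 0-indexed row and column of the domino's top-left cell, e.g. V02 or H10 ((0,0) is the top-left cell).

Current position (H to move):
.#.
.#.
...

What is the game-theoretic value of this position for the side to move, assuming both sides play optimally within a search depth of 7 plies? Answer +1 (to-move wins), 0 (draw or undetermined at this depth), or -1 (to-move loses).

value(.#./.#./..., H) = -1

ply 1, H at .#./.#./... | H20=-1→.#./.#./##.*; H21=-1→.#./.#./.##
ply 2, V at .#./.#./##. | V00=+1→##./##./##.*; V02=+1→.##/.##/##.; V12=+1→.#./.##/###
ply 3: ##./##./##. is terminal -1 (H); from .#./.#./... depth 7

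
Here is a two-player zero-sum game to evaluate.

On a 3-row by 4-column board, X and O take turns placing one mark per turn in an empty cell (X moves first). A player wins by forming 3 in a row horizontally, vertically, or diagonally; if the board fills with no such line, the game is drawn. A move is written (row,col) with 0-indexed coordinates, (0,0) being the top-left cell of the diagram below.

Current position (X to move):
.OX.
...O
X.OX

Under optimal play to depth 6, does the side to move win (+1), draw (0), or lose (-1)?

value(.OX./...O/X.OX, X) = +1

ply 1, X at .OX./...O/X.OX | (0,0)=+1→XOX./...O/X.OX*; (0,3)=-1→.OXX/...O/X.OX; (1,0)=+1→.OX./X..O/X.OX; (1,1)=+1→.OX./.X.O/X.OX; (1,2)=-1→.OX./..XO/X.OX; (2,1)=-1→.OX./...O/XXOX
ply 2, O at XOX./...O/X.OX | (0,3)=-1→XOXO/...O/X.OX*; (1,0)=-1→XOX./O..O/X.OX; (1,1)=-1→XOX./.O.O/X.OX; (1,2)=-1→XOX./..OO/X.OX; (2,1)=-1→XOX./...O/XOOX
ply 3, X at XOXO/...O/X.OX | (1,0)=+1→XOXO/X..O/X.OX*; (1,1)=+1→XOXO/.X.O/X.OX; (1,2)=+1→XOXO/..XO/X.OX; (2,1)=+1→XOXO/...O/XXOX
ply 4: XOXO/X..O/X.OX is terminal -1 (O); from .OX./...O/X.OX depth 6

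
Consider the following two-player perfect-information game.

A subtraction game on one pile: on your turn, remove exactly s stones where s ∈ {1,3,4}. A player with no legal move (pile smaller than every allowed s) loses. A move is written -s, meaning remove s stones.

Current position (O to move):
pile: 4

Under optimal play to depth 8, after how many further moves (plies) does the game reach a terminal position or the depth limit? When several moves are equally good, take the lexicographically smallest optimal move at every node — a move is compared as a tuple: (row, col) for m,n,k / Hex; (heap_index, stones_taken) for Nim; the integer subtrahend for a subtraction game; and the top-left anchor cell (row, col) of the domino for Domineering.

PV length from [4]: 1 ply

p1 O@[4]: -1[3]-1 -3[1]-1 -4[0]+1*
p2 X@[0] terminal -1; root [4] d8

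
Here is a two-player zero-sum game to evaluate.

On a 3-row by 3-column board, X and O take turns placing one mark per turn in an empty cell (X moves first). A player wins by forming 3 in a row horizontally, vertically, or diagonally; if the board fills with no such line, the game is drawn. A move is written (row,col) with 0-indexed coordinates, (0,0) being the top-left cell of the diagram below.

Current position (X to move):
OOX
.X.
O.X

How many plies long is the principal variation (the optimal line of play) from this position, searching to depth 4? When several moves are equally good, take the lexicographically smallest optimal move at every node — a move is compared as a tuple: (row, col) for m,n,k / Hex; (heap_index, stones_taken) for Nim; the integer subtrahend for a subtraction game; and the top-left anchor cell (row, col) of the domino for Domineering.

PV length from [OOX/.X./O.X]: 1 ply

p1 X@[OOX/.X./O.X]: (1,0)[OOX/XX./O.X]+0 (1,2)[OOX/.XX/O.X]+1* (2,1)[OOX/.X./OXX]-1
p2 O@[OOX/.XX/O.X] terminal -1; root [OOX/.X./O.X] d4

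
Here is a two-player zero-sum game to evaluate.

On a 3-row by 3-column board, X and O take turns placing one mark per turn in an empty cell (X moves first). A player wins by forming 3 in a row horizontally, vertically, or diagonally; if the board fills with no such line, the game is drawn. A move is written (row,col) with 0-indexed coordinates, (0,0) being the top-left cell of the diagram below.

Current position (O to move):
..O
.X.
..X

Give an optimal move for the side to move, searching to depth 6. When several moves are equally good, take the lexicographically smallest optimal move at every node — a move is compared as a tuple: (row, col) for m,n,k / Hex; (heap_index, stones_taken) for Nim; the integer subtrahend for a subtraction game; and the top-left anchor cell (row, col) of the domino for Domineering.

[..O/.X./..X] O move#1: (0,0):+0/O.O/.X./..X*, (0,1):-1/.OO/.X./..X, (1,0):-1/..O/OX./..X, (1,2):-1/..O/.XO/..X, (2,0):-1/..O/.X./O.X, (2,1):-1/..O/.X./.OX
[O.O/.X./..X] X move#2: (0,1):+0/OXO/.X./..X*, (1,0):-1/O.O/XX./..X, (1,2):-1/O.O/.XX/..X, (2,0):-1/O.O/.X./X.X, (2,1):-1/O.O/.X./.XX
[OXO/.X./..X] O move#3: (1,0):-1/OXO/OX./..X, (1,2):-1/OXO/.XO/..X, (2,0):-1/OXO/.X./O.X, (2,1):+0/OXO/.X./.OX*
[OXO/.X./.OX] X move#4: (1,0):+0/OXO/XX./.OX*, (1,2):+0/OXO/.XX/.OX, (2,0):+0/OXO/.X./XOX
[OXO/XX./.OX] O move#5: (1,2):+0/OXO/XXO/.OX*, (2,0):-1/OXO/XX./OOX
[OXO/XXO/.OX] X move#6: (2,0):+0/OXO/XXO/XOX*
[OXO/XXO/XOX] end (terminal +0, O#7); searched ..O/.X./..X to 6

O's best at [..O/.X./..X]: (0,0)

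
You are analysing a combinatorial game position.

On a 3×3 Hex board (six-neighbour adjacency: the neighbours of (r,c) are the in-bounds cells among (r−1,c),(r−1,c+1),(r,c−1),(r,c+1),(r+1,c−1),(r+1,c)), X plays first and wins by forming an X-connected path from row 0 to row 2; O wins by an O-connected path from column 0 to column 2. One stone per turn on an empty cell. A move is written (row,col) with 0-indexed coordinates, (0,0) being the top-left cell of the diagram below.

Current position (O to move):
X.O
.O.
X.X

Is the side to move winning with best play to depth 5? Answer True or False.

p1 O@[X.O/.O./X.X]: (0,1)[XOO/.O./X.X]-1 (1,0)[X.O/OO./X.X]+1* (1,2)[X.O/.OO/X.X]-1 (2,1)[X.O/.O./XOX]-1
p2 X@[X.O/OO./X.X] terminal -1; root [X.O/.O./X.X] d5

O winning at [X.O/.O./X.X]: True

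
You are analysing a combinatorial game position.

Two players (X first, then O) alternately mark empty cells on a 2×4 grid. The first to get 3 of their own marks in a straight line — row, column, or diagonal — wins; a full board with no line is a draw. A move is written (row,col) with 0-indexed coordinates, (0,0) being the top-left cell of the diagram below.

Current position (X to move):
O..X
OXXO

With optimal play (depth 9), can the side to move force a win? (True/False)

X winning at [O..X/OXXO]: False

[O..X/OXXO] X move#1: (0,1):+0/OX.X/OXXO*, (0,2):+0/O.XX/OXXO
[OX.X/OXXO] O move#2: (0,2):+0/OXOX/OXXO*
[OXOX/OXXO] end (terminal +0, X#3); searched O..X/OXXO to 9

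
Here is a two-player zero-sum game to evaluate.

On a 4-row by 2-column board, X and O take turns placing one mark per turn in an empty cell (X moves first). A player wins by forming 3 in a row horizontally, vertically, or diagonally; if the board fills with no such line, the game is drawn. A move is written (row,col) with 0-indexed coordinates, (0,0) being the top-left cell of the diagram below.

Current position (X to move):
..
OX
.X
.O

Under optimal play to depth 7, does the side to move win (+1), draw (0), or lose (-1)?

ply 1, X at ../OX/.X/.O | (0,0)=+0→X./OX/.X/.O; (0,1)=+1→.X/OX/.X/.O*; (2,0)=+0→../OX/XX/.O; (3,0)=+0→../OX/.X/XO
ply 2: .X/OX/.X/.O is terminal -1 (O); from ../OX/.X/.O depth 7

value(../OX/.X/.O, X) = +1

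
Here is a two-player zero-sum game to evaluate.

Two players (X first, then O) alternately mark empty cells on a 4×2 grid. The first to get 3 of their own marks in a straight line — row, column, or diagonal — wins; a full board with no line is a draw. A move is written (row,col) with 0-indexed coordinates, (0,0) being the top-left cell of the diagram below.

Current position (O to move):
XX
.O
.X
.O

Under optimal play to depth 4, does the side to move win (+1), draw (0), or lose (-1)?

value(XX/.O/.X/.O, O) = 0

p1 O@[XX/.O/.X/.O]: (1,0)[XX/OO/.X/.O]+0* (2,0)[XX/.O/OX/.O]+0 (3,0)[XX/.O/.X/OO]+0
p2 X@[XX/OO/.X/.O]: (2,0)[XX/OO/XX/.O]+0* (3,0)[XX/OO/.X/XO]+0
p3 O@[XX/OO/XX/.O]: (3,0)[XX/OO/XX/OO]+0*
p4 X@[XX/OO/XX/OO] terminal +0; root [XX/.O/.X/.O] d4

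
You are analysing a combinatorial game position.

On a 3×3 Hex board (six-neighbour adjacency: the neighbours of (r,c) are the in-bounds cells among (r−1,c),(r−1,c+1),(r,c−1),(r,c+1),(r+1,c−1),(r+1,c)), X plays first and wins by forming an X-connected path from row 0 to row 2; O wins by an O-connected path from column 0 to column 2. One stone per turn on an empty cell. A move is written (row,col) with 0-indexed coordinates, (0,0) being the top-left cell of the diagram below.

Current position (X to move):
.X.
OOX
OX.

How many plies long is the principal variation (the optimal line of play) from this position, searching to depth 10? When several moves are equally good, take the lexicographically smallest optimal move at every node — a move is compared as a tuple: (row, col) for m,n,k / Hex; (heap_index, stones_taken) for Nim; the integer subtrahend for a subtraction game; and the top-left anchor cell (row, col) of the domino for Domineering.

ply 1, X at .X./OOX/OX. | (0,0)=-1→XX./OOX/OX.; (0,2)=+1→.XX/OOX/OX.*; (2,2)=-1→.X./OOX/OXX
ply 2: .XX/OOX/OX. is terminal -1 (O); from .X./OOX/OX. depth 10

PV length from [.X./OOX/OX.]: 1 ply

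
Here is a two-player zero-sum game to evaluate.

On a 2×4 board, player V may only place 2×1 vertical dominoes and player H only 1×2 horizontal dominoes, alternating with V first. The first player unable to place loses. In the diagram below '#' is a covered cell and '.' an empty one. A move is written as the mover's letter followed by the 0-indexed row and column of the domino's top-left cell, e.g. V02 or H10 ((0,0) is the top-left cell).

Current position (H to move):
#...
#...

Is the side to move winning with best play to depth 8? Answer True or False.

[#.../#...] H move#1: H01:+1/###./#...*, H02:+1/#.##/#..., H11:+1/#.../###., H12:+1/#.../#.##
[###./#...] V move#2: V03:-1/####/#..#*
[####/#..#] H move#3: H11:+1/####/####*
[####/####] end (terminal -1, V#4); searched #.../#... to 8

H winning at [#.../#...]: True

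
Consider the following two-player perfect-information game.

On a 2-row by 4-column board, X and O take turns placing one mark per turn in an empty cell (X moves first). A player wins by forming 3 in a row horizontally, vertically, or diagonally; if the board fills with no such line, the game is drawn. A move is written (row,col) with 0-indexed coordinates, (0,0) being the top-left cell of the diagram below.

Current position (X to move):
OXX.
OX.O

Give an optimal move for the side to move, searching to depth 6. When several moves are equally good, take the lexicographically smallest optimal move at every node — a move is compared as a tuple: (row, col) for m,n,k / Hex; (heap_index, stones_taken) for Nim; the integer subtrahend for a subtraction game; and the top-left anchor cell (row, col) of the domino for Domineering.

X's best at [OXX./OX.O]: (0,3)

p1 X@[OXX./OX.O]: (0,3)[OXXX/OX.O]+1* (1,2)[OXX./OXXO]+0
p2 O@[OXXX/OX.O] terminal -1; root [OXX./OX.O] d6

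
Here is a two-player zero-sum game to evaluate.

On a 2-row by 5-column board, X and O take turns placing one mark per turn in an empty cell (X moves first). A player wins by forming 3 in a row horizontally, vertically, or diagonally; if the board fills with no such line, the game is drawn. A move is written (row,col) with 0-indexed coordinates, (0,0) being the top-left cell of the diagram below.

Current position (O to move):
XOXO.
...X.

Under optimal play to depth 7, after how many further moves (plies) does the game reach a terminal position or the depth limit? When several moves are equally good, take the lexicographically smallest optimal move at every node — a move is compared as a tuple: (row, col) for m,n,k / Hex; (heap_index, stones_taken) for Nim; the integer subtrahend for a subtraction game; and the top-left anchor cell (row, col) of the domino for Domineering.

PV length from [XOXO./...X.]: 5 plies

p1 O@[XOXO./...X.]: (0,4)[XOXOO/...X.]-1 (1,0)[XOXO./O..X.]-1 (1,1)[XOXO./.O.X.]+0* (1,2)[XOXO./..OX.]+0 (1,4)[XOXO./...XO]+0
p2 X@[XOXO./.O.X.]: (0,4)[XOXOX/.O.X.]+0* (1,0)[XOXO./XO.X.]+0 (1,2)[XOXO./.OXX.]+0 (1,4)[XOXO./.O.XX]+0
p3 O@[XOXOX/.O.X.]: (1,0)[XOXOX/OO.X.]+0* (1,2)[XOXOX/.OOX.]+0 (1,4)[XOXOX/.O.XO]+0
p4 X@[XOXOX/OO.X.]: (1,2)[XOXOX/OOXX.]+0* (1,4)[XOXOX/OO.XX]-1
p5 O@[XOXOX/OOXX.]: (1,4)[XOXOX/OOXXO]+0*
p6 X@[XOXOX/OOXXO] terminal +0; root [XOXO./...X.] d7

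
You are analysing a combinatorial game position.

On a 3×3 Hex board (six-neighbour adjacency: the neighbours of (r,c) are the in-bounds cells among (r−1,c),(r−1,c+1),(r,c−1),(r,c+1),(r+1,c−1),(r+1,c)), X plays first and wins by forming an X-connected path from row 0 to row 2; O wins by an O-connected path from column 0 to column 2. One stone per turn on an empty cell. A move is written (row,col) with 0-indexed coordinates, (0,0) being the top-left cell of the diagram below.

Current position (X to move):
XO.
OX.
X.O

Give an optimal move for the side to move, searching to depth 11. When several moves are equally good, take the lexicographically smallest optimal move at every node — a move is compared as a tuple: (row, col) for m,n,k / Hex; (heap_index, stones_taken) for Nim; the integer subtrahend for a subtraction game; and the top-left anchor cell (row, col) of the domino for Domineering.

X's best at [XO./OX./X.O]: (0,2)

[XO./OX./X.O] X move#1: (0,2):+1/XOX/OX./X.O*, (1,2):-1/XO./OXX/X.O, (2,1):-1/XO./OX./XXO
[XOX/OX./X.O] end (terminal -1, O#2); searched XO./OX./X.O to 11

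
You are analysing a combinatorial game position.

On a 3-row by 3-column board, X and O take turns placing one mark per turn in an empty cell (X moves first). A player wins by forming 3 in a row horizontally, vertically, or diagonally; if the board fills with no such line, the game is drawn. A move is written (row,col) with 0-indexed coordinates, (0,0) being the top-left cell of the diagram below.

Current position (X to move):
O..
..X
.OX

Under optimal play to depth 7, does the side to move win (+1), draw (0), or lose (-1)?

[O../..X/.OX] X move#1: (0,1):+0/OX./..X/.OX, (0,2):+1/O.X/..X/.OX*, (1,0):+1/O../X.X/.OX, (1,1):+1/O../.XX/.OX, (2,0):+0/O../..X/XOX
[O.X/..X/.OX] end (terminal -1, O#2); searched O../..X/.OX to 7

value(O../..X/.OX, X) = +1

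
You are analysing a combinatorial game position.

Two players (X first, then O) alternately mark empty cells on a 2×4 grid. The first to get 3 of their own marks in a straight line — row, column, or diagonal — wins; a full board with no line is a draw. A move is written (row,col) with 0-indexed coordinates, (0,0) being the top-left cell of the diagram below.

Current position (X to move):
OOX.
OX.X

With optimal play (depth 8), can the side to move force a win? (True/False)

X winning at [OOX./OX.X]: True

[OOX./OX.X] X move#1: (0,3):+0/OOXX/OX.X, (1,2):+1/OOX./OXXX*
[OOX./OXXX] end (terminal -1, O#2); searched OOX./OX.X to 8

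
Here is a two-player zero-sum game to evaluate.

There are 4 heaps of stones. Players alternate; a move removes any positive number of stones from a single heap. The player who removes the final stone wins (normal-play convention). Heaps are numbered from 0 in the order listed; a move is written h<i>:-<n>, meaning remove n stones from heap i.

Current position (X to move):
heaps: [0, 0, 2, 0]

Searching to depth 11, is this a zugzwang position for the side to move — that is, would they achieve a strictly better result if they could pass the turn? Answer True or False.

zugzwang((0,0,2,0), X) = False

[(0,0,2,0)] X move#1: h2:-1:-1/(0,0,1,0), h2:-2:+1/(0,0,0,0)*
[(0,0,0,0)] end (terminal -1, O#2); searched (0,0,2,0) to 11
pass branch (O moves first from the same position):
  | [(0,0,2,0)] O move#1: h2:-1:-1/(0,0,1,0), h2:-2:+1/(0,0,0,0)*
  | [(0,0,0,0)] end (terminal -1, X#2); searched (0,0,2,0) to 11
X moving scores +1; X passing scores -1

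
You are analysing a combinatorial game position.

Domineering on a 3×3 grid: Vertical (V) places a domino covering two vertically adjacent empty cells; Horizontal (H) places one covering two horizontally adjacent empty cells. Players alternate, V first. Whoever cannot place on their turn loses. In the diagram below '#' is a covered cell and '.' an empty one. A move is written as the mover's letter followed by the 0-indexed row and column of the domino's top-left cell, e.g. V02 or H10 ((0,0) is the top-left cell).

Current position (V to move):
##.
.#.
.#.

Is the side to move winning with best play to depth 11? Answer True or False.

V winning at [##./.#./.#.]: True

p1 V@[##./.#./.#.]: V02[###/.##/.#.]+1* V10[##./##./##.]+1 V12[##./.##/.##]+1
p2 H@[###/.##/.#.] terminal -1; root [##./.#./.#.] d11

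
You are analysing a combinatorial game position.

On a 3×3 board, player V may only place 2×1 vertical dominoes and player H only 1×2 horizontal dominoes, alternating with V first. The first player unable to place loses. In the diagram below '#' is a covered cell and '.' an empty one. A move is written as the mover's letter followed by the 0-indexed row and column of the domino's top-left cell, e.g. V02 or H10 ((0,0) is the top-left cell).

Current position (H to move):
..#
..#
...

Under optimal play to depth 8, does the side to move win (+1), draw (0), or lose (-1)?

value(..#/..#/..., H) = +1

p1 H@[..#/..#/...]: H00[###/..#/...]-1 H10[..#/###/...]+1* H20[..#/..#/##.]-1 H21[..#/..#/.##]-1
p2 V@[..#/###/...] terminal -1; root [..#/..#/...] d8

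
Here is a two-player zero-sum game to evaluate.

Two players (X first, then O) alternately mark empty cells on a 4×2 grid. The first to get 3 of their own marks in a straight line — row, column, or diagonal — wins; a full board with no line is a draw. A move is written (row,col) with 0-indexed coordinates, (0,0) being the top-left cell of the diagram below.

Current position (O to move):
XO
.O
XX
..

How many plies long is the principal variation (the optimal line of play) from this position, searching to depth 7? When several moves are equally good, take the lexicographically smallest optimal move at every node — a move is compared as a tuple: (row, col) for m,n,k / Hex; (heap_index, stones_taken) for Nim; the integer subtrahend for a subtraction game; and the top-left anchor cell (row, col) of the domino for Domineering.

p1 O@[XO/.O/XX/..]: (1,0)[XO/OO/XX/..]+0* (3,0)[XO/.O/XX/O.]-1 (3,1)[XO/.O/XX/.O]-1
p2 X@[XO/OO/XX/..]: (3,0)[XO/OO/XX/X.]+0* (3,1)[XO/OO/XX/.X]+0
p3 O@[XO/OO/XX/X.]: (3,1)[XO/OO/XX/XO]+0*
p4 X@[XO/OO/XX/XO] terminal +0; root [XO/.O/XX/..] d7

PV length from [XO/.O/XX/..]: 3 plies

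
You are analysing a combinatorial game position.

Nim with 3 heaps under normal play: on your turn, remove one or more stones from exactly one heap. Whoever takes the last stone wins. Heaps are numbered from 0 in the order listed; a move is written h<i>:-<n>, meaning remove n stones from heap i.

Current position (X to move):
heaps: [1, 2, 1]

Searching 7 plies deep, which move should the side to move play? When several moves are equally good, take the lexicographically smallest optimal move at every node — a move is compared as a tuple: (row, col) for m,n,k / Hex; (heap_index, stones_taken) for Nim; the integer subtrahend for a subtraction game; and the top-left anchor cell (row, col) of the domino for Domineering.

X's best at [(1,2,1)]: h1:-2

p1 X@[(1,2,1)]: h0:-1[(0,2,1)]-1 h1:-1[(1,1,1)]-1 h1:-2[(1,0,1)]+1* h2:-1[(1,2,0)]-1
p2 O@[(1,0,1)]: h0:-1[(0,0,1)]-1* h2:-1[(1,0,0)]-1
p3 X@[(0,0,1)]: h2:-1[(0,0,0)]+1*
p4 O@[(0,0,0)] terminal -1; root [(1,2,1)] d7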